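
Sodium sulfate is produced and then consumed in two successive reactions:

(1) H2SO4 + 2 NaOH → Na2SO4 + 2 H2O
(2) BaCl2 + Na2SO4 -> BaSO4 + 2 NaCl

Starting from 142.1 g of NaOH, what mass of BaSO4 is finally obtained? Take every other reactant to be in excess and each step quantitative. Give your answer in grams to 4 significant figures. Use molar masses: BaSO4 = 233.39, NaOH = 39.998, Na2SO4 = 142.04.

414.6 g

n(NaOH) = 142.10 / 39.998 = 3.5527 mol.
Step 1 gives a 2:1 ratio of NaOH to Na2SO4, so n(Na2SO4) = 1.7763 mol.
In step 2 the Na2SO4:BaSO4 ratio is 1:1, so n(BaSO4) = 1.7763 mol.
Mass of BaSO4 = 1.7763 × 233.39 = 414.58 g.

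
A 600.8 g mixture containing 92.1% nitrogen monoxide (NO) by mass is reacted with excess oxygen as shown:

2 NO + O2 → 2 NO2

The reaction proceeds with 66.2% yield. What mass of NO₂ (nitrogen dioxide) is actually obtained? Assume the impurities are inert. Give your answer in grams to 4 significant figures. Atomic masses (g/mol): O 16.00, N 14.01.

Pure NO available = 600.8 g × 0.921 = 553.34 g.
M(NO) = 14.01 + 16.00 = 30.01 g/mol.
M(NO2) = 14.01 + 2(16.00) = 46.01 g/mol.
n(NO) = 553.34 g / 30.01 g/mol = 18.438 mol.
From the equation the NO:NO2 mole ratio is 2:2, so n(NO2) = 18.438 × 2/2 = 18.438 mol.
Mass of NO2 = 18.438 mol × 46.01 g/mol = 848.35 g.
Actual mass collected = 848.35 g × 0.662 = 561.61 g.

561.6 g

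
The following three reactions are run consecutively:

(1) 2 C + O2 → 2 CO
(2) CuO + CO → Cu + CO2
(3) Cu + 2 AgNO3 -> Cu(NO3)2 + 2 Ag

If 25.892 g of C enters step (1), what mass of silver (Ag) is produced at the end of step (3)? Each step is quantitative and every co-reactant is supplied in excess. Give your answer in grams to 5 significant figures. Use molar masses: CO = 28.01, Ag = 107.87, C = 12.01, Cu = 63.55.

465.11 g

n(C) = 25.892 / 12.01 = 2.15587 mol.
Reaction (1): C→CO ratio 2:2 ⇒ n(CO) = 2.15587 mol.
Reaction (2): CO→Cu ratio 1:1 ⇒ n(Cu) = 2.15587 mol.
Reaction (3): Cu→Ag ratio 1:2 ⇒ n(Ag) = 4.31174 mol.
Mass of Ag = 4.31174 × 107.87 = 465.107 g.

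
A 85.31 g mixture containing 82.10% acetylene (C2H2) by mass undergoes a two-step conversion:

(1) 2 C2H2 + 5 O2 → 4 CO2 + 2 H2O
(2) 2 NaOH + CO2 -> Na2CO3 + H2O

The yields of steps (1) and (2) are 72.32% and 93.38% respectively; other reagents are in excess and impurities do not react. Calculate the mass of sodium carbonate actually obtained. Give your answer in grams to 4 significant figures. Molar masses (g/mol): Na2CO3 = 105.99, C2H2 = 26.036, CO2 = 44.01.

Pure C2H2 = 85.31 × 0.8210 = 70.040 g.
n(C2H2) = 70.040 / 26.036 = 2.6901 mol.
Step 1 (C2H2:CO2 = 2:4): theoretical n(CO2) = 5.3802 mol; at 72.32% yield, n(CO2) = 3.8910 mol.
Step 2 (CO2:Na2CO3 = 1:1): theoretical n(Na2CO3) = 3.8910 mol, so theoretical mass = 3.8910 × 105.99 = 412.40 g.
At 93.38% yield, actual mass of Na2CO3 = 412.40 × 0.9338 = 385.10 g.

385.1 g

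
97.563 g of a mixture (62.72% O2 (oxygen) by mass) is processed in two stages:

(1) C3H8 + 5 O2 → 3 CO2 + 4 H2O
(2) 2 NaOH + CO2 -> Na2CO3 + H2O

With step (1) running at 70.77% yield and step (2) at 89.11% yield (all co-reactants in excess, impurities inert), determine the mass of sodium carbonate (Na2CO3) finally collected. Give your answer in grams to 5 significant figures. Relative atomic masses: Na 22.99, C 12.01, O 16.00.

76.689 g

Pure O2 = 97.563 × 0.6272 = 61.1915 g.
M(O2) = 2(16.00) = 32.00 g/mol.
M(Na2CO3) = 2(22.99) + 12.01 + 3(16.00) = 105.99 g/mol.
n(O2) = 61.1915 / 32.00 = 1.91223 mol.
Step 1 (O2:CO2 = 5:3): theoretical n(CO2) = 1.14734 mol; at 70.77% yield, n(CO2) = 0.811973 mol.
Step 2 (CO2:Na2CO3 = 1:1): theoretical n(Na2CO3) = 0.811973 mol, so theoretical mass = 0.811973 × 105.99 = 86.0610 g.
At 89.11% yield, actual mass of Na2CO3 = 86.0610 × 0.8911 = 76.6890 g.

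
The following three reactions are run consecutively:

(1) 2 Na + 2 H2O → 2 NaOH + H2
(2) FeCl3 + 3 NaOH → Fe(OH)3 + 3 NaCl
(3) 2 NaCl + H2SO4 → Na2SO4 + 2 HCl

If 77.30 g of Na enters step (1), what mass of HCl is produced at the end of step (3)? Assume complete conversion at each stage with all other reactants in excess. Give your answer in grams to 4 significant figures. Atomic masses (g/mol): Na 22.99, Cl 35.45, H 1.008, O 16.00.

M(Na) = 22.99 g/mol.
M(HCl) = 1.008 + 35.45 = 36.458 g/mol.
n(Na) = 77.30 / 22.99 = 3.3623 mol.
Reaction (1): Na→NaOH ratio 2:2 ⇒ n(NaOH) = 3.3623 mol.
Reaction (2): NaOH→NaCl ratio 3:3 ⇒ n(NaCl) = 3.3623 mol.
Reaction (3): NaCl→HCl ratio 2:2 ⇒ n(HCl) = 3.3623 mol.
Mass of HCl = 3.3623 × 36.458 = 122.58 g.

122.6 g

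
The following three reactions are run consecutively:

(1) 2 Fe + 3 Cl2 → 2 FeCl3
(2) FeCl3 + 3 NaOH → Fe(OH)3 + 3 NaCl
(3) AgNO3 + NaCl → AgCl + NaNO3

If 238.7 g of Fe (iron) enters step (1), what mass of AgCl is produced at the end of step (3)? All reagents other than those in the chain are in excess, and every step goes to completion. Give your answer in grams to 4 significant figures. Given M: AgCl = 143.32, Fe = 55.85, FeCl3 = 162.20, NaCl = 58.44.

1838 g

n(Fe) = 238.7 / 55.85 = 4.2739 mol.
Reaction (1): Fe→FeCl3 ratio 2:2 ⇒ n(FeCl3) = 4.2739 mol.
Reaction (2): FeCl3→NaCl ratio 1:3 ⇒ n(NaCl) = 12.822 mol.
Reaction (3): NaCl→AgCl ratio 1:1 ⇒ n(AgCl) = 12.822 mol.
Mass of AgCl = 12.822 × 143.32 = 1837.6 g.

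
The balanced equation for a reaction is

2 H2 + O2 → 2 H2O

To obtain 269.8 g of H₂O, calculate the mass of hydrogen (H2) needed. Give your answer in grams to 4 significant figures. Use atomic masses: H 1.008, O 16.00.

M(H2O) = 2(1.008) + 16.00 = 18.016 g/mol.
M(H2) = 2(1.008) = 2.016 g/mol.
n(H2O) = 269.80 g / 18.016 g/mol = 14.976 mol.
From the equation the H2O:H2 mole ratio is 2:2, so n(H2) = 14.976 × 2/2 = 14.976 mol.
Mass of H2 = 14.976 mol × 2.016 g/mol = 30.191 g.

30.19 g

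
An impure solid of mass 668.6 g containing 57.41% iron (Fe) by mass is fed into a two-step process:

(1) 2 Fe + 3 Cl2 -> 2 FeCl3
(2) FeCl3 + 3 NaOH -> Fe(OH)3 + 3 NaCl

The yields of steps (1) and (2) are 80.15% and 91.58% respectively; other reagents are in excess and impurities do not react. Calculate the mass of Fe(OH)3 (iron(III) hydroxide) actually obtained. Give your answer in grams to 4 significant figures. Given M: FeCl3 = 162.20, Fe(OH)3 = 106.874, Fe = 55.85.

539.1 g

Pure Fe = 668.6 × 0.5741 = 383.84 g.
n(Fe) = 383.84 / 55.85 = 6.8728 mol.
Step 1 (Fe:FeCl3 = 2:2): theoretical n(FeCl3) = 6.8728 mol; at 80.15% yield, n(FeCl3) = 5.5085 mol.
Step 2 (FeCl3:Fe(OH)3 = 1:1): theoretical n(Fe(OH)3) = 5.5085 mol, so theoretical mass = 5.5085 × 106.874 = 588.72 g.
At 91.58% yield, actual mass of Fe(OH)3 = 588.72 × 0.9158 = 539.15 g.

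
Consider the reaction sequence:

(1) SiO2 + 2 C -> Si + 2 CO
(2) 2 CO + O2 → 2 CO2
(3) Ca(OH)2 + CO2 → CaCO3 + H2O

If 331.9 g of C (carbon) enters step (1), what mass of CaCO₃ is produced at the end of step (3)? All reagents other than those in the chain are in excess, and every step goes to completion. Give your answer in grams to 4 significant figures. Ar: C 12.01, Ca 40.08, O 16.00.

M(C) = 12.01 g/mol.
M(CaCO3) = 40.08 + 12.01 + 3(16.00) = 100.09 g/mol.
n(C) = 331.9 / 12.01 = 27.635 mol.
Reaction (1): C→CO ratio 2:2 ⇒ n(CO) = 27.635 mol.
Reaction (2): CO→CO2 ratio 2:2 ⇒ n(CO2) = 27.635 mol.
Reaction (3): CO2→CaCO3 ratio 1:1 ⇒ n(CaCO3) = 27.635 mol.
Mass of CaCO3 = 27.635 × 100.09 = 2766.0 g.

2766 g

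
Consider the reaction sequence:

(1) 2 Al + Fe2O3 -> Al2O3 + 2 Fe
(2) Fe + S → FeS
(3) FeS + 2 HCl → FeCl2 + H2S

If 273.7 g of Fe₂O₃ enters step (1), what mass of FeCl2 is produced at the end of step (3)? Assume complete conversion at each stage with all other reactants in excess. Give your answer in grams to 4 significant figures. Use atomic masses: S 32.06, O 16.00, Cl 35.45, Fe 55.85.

M(Fe2O3) = 2(55.85) + 3(16.00) = 159.70 g/mol.
M(FeCl2) = 55.85 + 2(35.45) = 126.75 g/mol.
n(Fe2O3) = 273.7 / 159.70 = 1.7138 mol.
Reaction (1): Fe2O3→Fe ratio 1:2 ⇒ n(Fe) = 3.4277 mol.
Reaction (2): Fe→FeS ratio 1:1 ⇒ n(FeS) = 3.4277 mol.
Reaction (3): FeS→FeCl2 ratio 1:1 ⇒ n(FeCl2) = 3.4277 mol.
Mass of FeCl2 = 3.4277 × 126.75 = 434.46 g.

434.5 g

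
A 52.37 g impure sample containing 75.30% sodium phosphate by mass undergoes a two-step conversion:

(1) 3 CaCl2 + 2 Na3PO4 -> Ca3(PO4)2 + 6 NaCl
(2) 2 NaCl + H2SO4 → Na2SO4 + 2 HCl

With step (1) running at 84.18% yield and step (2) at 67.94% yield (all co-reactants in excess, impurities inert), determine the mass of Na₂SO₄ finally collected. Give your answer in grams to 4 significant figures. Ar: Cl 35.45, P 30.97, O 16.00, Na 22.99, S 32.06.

29.31 g

Pure Na3PO4 = 52.37 × 0.7530 = 39.435 g.
M(Na3PO4) = 3(22.99) + 30.97 + 4(16.00) = 163.94 g/mol.
M(Na2SO4) = 2(22.99) + 32.06 + 4(16.00) = 142.04 g/mol.
n(Na3PO4) = 39.435 / 163.94 = 0.24054 mol.
Step 1 (Na3PO4:NaCl = 2:6): theoretical n(NaCl) = 0.72163 mol; at 84.18% yield, n(NaCl) = 0.60747 mol.
Step 2 (NaCl:Na2SO4 = 2:1): theoretical n(Na2SO4) = 0.30373 mol, so theoretical mass = 0.30373 × 142.04 = 43.142 g.
At 67.94% yield, actual mass of Na2SO4 = 43.142 × 0.6794 = 29.311 g.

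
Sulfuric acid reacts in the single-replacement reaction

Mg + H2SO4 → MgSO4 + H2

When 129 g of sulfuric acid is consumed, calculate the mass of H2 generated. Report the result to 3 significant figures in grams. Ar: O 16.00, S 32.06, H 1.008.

M(H2SO4) = 2(1.008) + 32.06 + 4(16.00) = 98.076 g/mol.
M(H2) = 2(1.008) = 2.016 g/mol.
n(H2SO4) = 129.0 g / 98.076 g/mol = 1.315 mol.
From the equation the H2SO4:H2 mole ratio is 1:1, so n(H2) = 1.315 × 1/1 = 1.315 mol.
Mass of H2 = 1.315 mol × 2.016 g/mol = 2.652 g.

2.65 g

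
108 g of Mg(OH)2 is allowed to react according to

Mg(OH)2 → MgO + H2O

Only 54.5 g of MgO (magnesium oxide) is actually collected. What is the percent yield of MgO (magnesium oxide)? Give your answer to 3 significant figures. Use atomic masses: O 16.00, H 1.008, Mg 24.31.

M(Mg(OH)2) = 24.31 + 2(16.00) + 2(1.008) = 58.326 g/mol.
M(MgO) = 24.31 + 16.00 = 40.31 g/mol.
n(Mg(OH)2) = 108.0 g / 58.326 g/mol = 1.852 mol.
From the equation the Mg(OH)2:MgO mole ratio is 1:1, so n(MgO) = 1.852 × 1/1 = 1.852 mol.
Mass of MgO = 1.852 mol × 40.31 g/mol = 74.64 g.
This is the theoretical yield. Percent yield = 54.5 g / 74.64 g × 100% = 73.02%.

73.0 %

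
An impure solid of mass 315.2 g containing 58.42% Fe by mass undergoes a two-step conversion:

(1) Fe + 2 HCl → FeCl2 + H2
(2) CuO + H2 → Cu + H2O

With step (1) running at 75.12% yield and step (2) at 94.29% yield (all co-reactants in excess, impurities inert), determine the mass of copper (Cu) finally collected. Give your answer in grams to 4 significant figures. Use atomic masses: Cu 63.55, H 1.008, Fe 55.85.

148.4 g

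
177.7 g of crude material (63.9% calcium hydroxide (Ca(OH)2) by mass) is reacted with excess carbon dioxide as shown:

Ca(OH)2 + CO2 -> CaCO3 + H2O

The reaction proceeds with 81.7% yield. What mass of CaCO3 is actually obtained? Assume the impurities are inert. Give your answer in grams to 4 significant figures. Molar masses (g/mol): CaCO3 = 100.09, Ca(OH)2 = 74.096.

125.3 g

Pure Ca(OH)2 available = 177.7 g × 0.639 = 113.55 g.
n(Ca(OH)2) = 113.55 g / 74.096 g/mol = 1.5325 mol.
From the equation the Ca(OH)2:CaCO3 mole ratio is 1:1, so n(CaCO3) = 1.5325 × 1/1 = 1.5325 mol.
Mass of CaCO3 = 1.5325 mol × 100.09 g/mol = 153.39 g.
Actual mass collected = 153.39 g × 0.817 = 125.32 g.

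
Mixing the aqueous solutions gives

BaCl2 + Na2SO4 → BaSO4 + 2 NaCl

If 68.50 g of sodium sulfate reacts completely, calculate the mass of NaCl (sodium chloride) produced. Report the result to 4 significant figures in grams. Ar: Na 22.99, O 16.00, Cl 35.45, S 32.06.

56.37 g

M(Na2SO4) = 2(22.99) + 32.06 + 4(16.00) = 142.04 g/mol.
M(NaCl) = 22.99 + 35.45 = 58.44 g/mol.
n(Na2SO4) = 68.500 g / 142.04 g/mol = 0.48226 mol.
From the equation the Na2SO4:NaCl mole ratio is 1:2, so n(NaCl) = 0.48226 × 2/1 = 0.96452 mol.
Mass of NaCl = 0.96452 mol × 58.44 g/mol = 56.366 g.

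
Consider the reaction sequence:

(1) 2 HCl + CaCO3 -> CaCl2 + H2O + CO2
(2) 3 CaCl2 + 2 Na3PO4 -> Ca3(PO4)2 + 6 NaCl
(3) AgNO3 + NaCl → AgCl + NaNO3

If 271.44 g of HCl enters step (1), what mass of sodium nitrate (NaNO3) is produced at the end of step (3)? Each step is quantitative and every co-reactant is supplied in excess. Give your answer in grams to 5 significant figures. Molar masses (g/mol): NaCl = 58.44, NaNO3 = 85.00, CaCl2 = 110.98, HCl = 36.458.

n(HCl) = 271.44 / 36.458 = 7.44528 mol.
Reaction (1): HCl→CaCl2 ratio 2:1 ⇒ n(CaCl2) = 3.72264 mol.
Reaction (2): CaCl2→NaCl ratio 3:6 ⇒ n(NaCl) = 7.44528 mol.
Reaction (3): NaCl→NaNO3 ratio 1:1 ⇒ n(NaNO3) = 7.44528 mol.
Mass of NaNO3 = 7.44528 × 85.00 = 632.849 g.

632.85 g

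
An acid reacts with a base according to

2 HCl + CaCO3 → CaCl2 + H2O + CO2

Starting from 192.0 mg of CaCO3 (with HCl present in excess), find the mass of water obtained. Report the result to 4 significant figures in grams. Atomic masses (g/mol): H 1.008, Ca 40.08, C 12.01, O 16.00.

M(CaCO3) = 40.08 + 12.01 + 3(16.00) = 100.09 g/mol.
M(H2O) = 2(1.008) + 16.00 = 18.016 g/mol.
Convert: 192.0 mg = 0.19200 g.
n(CaCO3) = 0.19200 g / 100.09 g/mol = 0.0019183 mol.
From the equation the CaCO3:H2O mole ratio is 1:1, so n(H2O) = 0.0019183 × 1/1 = 0.0019183 mol.
Mass of H2O = 0.0019183 mol × 18.016 g/mol = 0.034560 g.

0.03456 g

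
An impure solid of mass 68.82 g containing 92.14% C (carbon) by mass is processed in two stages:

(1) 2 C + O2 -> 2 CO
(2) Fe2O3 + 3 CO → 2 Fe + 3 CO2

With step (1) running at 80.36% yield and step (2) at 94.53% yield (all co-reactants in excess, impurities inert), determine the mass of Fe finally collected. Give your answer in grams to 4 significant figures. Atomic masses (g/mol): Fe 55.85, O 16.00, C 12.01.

Pure C = 68.82 × 0.9214 = 63.411 g.
M(C) = 12.01 g/mol.
M(Fe) = 55.85 g/mol.
n(C) = 63.411 / 12.01 = 5.2798 mol.
Step 1 (C:CO = 2:2): theoretical n(CO) = 5.2798 mol; at 80.36% yield, n(CO) = 4.2429 mol.
Step 2 (CO:Fe = 3:2): theoretical n(Fe) = 2.8286 mol, so theoretical mass = 2.8286 × 55.85 = 157.98 g.
At 94.53% yield, actual mass of Fe = 157.98 × 0.9453 = 149.33 g.

149.3 g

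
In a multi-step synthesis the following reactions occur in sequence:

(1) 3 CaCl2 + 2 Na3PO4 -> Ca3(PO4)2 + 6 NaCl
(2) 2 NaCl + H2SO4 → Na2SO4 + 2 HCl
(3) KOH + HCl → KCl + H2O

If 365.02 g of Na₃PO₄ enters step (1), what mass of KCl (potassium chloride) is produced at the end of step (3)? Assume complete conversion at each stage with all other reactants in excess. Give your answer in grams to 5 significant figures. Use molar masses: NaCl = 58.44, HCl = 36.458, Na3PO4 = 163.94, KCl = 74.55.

n(Na3PO4) = 365.02 / 163.94 = 2.22655 mol.
Reaction (1): Na3PO4→NaCl ratio 2:6 ⇒ n(NaCl) = 6.67964 mol.
Reaction (2): NaCl→HCl ratio 2:2 ⇒ n(HCl) = 6.67964 mol.
Reaction (3): HCl→KCl ratio 1:1 ⇒ n(KCl) = 6.67964 mol.
Mass of KCl = 6.67964 × 74.55 = 497.967 g.

497.97 g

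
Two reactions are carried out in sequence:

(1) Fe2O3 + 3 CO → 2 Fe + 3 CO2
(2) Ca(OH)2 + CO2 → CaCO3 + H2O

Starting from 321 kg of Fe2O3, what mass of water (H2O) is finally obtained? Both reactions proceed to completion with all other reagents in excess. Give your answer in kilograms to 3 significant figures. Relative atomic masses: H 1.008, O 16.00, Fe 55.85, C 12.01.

M(Fe2O3) = 2(55.85) + 3(16.00) = 159.70 g/mol.
M(H2O) = 2(1.008) + 16.00 = 18.016 g/mol.
321 kg = 321000 g.
n(Fe2O3) = 321000 / 159.70 = 2010 mol.
Step 1 gives a 1:3 ratio of Fe2O3 to CO2, so n(CO2) = 6030 mol.
In step 2 the CO2:H2O ratio is 1:1, so n(H2O) = 6030 mol.
Mass of H2O = 6030 × 18.016 = 108600 g = 109 kg.

109 kg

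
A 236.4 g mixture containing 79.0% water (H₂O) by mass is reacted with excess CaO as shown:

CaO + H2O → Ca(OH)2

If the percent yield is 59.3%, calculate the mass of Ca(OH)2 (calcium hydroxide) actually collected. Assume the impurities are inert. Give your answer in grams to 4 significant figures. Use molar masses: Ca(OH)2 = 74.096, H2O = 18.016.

Pure H2O available = 236.4 g × 0.790 = 186.76 g.
n(H2O) = 186.76 g / 18.016 g/mol = 10.366 mol.
From the equation the H2O:Ca(OH)2 mole ratio is 1:1, so n(Ca(OH)2) = 10.366 × 1/1 = 10.366 mol.
Mass of Ca(OH)2 = 10.366 mol × 74.096 g/mol = 768.09 g.
Actual mass collected = 768.09 g × 0.593 = 455.48 g.

455.5 g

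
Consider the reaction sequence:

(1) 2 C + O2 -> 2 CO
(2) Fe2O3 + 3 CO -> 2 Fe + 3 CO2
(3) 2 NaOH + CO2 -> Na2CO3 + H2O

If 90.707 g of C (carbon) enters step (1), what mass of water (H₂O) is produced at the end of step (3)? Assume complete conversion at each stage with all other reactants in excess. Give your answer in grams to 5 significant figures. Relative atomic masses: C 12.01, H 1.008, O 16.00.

M(C) = 12.01 g/mol.
M(H2O) = 2(1.008) + 16.00 = 18.016 g/mol.
n(C) = 90.707 / 12.01 = 7.55262 mol.
Reaction (1): C→CO ratio 2:2 ⇒ n(CO) = 7.55262 mol.
Reaction (2): CO→CO2 ratio 3:3 ⇒ n(CO2) = 7.55262 mol.
Reaction (3): CO2→H2O ratio 1:1 ⇒ n(H2O) = 7.55262 mol.
Mass of H2O = 7.55262 × 18.016 = 136.068 g.

136.07 g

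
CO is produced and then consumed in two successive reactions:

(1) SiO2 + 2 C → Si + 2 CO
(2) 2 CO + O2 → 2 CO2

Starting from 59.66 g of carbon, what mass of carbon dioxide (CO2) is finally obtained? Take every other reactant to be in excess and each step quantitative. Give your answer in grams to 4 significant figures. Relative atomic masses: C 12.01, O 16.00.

M(C) = 12.01 g/mol.
M(CO2) = 12.01 + 2(16.00) = 44.01 g/mol.
n(C) = 59.660 / 12.01 = 4.9675 mol.
Step 1 gives a 2:2 ratio of C to CO, so n(CO) = 4.9675 mol.
In step 2 the CO:CO2 ratio is 2:2, so n(CO2) = 4.9675 mol.
Mass of CO2 = 4.9675 × 44.01 = 218.62 g.

218.6 g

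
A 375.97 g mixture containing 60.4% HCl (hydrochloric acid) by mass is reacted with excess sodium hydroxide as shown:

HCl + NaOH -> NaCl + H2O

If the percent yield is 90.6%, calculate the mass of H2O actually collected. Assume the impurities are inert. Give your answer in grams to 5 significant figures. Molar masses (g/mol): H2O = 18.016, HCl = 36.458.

101.67 g

Pure HCl available = 375.97 g × 0.604 = 227.086 g.
n(HCl) = 227.086 g / 36.458 g/mol = 6.22870 mol.
From the equation the HCl:H2O mole ratio is 1:1, so n(H2O) = 6.22870 × 1/1 = 6.22870 mol.
Mass of H2O = 6.22870 mol × 18.016 g/mol = 112.216 g.
Actual mass collected = 112.216 g × 0.906 = 101.668 g.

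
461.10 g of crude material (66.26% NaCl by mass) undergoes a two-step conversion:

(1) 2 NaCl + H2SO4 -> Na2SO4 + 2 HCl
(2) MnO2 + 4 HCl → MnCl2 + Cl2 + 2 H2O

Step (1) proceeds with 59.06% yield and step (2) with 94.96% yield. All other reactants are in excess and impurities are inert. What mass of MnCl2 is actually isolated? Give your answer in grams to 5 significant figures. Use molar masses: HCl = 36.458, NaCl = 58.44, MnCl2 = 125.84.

92.242 g

Pure NaCl = 461.10 × 0.6626 = 305.525 g.
n(NaCl) = 305.525 / 58.44 = 5.22801 mol.
Step 1 (NaCl:HCl = 2:2): theoretical n(HCl) = 5.22801 mol; at 59.06% yield, n(HCl) = 3.08766 mol.
Step 2 (HCl:MnCl2 = 4:1): theoretical n(MnCl2) = 0.771916 mol, so theoretical mass = 0.771916 × 125.84 = 97.1379 g.
At 94.96% yield, actual mass of MnCl2 = 97.1379 × 0.9496 = 92.2421 g.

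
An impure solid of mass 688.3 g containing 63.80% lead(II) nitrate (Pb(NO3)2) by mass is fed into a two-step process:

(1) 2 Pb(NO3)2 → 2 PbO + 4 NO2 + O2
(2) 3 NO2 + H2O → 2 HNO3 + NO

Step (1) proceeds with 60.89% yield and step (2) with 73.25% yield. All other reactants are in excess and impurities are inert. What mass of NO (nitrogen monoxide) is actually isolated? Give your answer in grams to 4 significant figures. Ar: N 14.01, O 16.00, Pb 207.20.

Pure Pb(NO3)2 = 688.3 × 0.6380 = 439.14 g.
M(Pb(NO3)2) = 207.20 + 2(14.01) + 6(16.00) = 331.22 g/mol.
M(NO) = 14.01 + 16.00 = 30.01 g/mol.
n(Pb(NO3)2) = 439.14 / 331.22 = 1.3258 mol.
Step 1 (Pb(NO3)2:NO2 = 2:4): theoretical n(NO2) = 2.6516 mol; at 60.89% yield, n(NO2) = 1.6146 mol.
Step 2 (NO2:NO = 3:1): theoretical n(NO) = 0.53819 mol, so theoretical mass = 0.53819 × 30.01 = 16.151 g.
At 73.25% yield, actual mass of NO = 16.151 × 0.7325 = 11.831 g.

11.83 g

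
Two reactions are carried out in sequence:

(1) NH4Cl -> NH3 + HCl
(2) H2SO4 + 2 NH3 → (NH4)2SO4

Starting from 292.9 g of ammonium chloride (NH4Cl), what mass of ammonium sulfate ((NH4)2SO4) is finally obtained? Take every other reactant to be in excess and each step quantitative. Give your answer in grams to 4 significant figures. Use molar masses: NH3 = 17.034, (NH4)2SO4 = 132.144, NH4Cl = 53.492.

361.8 g

n(NH4Cl) = 292.90 / 53.492 = 5.4756 mol.
Step 1 gives a 1:1 ratio of NH4Cl to NH3, so n(NH3) = 5.4756 mol.
In step 2 the NH3:(NH4)2SO4 ratio is 2:1, so n((NH4)2SO4) = 2.7378 mol.
Mass of (NH4)2SO4 = 2.7378 × 132.144 = 361.78 g.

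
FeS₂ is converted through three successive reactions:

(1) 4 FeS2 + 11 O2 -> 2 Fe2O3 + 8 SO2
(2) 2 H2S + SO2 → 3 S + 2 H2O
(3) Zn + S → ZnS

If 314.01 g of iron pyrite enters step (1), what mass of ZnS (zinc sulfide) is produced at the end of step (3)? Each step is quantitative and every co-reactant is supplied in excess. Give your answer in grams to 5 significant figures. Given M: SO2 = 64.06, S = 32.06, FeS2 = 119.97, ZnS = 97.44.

n(FeS2) = 314.01 / 119.97 = 2.61740 mol.
Reaction (1): FeS2→SO2 ratio 4:8 ⇒ n(SO2) = 5.23481 mol.
Reaction (2): SO2→S ratio 1:3 ⇒ n(S) = 15.7044 mol.
Reaction (3): S→ZnS ratio 1:1 ⇒ n(ZnS) = 15.7044 mol.
Mass of ZnS = 15.7044 × 97.44 = 1530.24 g.

1530.2 g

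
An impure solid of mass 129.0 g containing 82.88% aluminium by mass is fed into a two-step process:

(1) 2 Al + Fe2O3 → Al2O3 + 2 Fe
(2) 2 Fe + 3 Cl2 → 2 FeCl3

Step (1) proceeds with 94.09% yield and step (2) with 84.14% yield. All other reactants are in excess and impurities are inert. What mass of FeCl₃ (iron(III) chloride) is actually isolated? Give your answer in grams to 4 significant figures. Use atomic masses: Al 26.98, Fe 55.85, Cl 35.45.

508.9 g

Pure Al = 129.0 × 0.8288 = 106.92 g.
M(Al) = 26.98 g/mol.
M(FeCl3) = 55.85 + 3(35.45) = 162.20 g/mol.
n(Al) = 106.92 / 26.98 = 3.9628 mol.
Step 1 (Al:Fe = 2:2): theoretical n(Fe) = 3.9628 mol; at 94.09% yield, n(Fe) = 3.7286 mol.
Step 2 (Fe:FeCl3 = 2:2): theoretical n(FeCl3) = 3.7286 mol, so theoretical mass = 3.7286 × 162.20 = 604.77 g.
At 84.14% yield, actual mass of FeCl3 = 604.77 × 0.8414 = 508.86 g.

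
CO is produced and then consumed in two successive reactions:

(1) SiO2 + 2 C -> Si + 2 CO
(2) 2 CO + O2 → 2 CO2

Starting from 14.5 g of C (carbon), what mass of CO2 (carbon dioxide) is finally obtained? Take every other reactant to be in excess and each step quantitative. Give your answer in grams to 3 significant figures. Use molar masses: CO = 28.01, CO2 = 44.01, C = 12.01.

53.1 g

n(C) = 14.50 / 12.01 = 1.207 mol.
Step 1 gives a 2:2 ratio of C to CO, so n(CO) = 1.207 mol.
In step 2 the CO:CO2 ratio is 2:2, so n(CO2) = 1.207 mol.
Mass of CO2 = 1.207 × 44.01 = 53.13 g.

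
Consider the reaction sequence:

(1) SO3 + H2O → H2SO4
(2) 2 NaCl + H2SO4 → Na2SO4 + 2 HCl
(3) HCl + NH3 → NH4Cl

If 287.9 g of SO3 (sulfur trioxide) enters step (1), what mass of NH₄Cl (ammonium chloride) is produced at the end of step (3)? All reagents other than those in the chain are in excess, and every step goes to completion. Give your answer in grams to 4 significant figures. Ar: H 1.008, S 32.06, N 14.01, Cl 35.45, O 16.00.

384.7 g

M(SO3) = 32.06 + 3(16.00) = 80.06 g/mol.
M(NH4Cl) = 14.01 + 4(1.008) + 35.45 = 53.492 g/mol.
n(SO3) = 287.9 / 80.06 = 3.5961 mol.
Reaction (1): SO3→H2SO4 ratio 1:1 ⇒ n(H2SO4) = 3.5961 mol.
Reaction (2): H2SO4→HCl ratio 1:2 ⇒ n(HCl) = 7.1921 mol.
Reaction (3): HCl→NH4Cl ratio 1:1 ⇒ n(NH4Cl) = 7.1921 mol.
Mass of NH4Cl = 7.1921 × 53.492 = 384.72 g.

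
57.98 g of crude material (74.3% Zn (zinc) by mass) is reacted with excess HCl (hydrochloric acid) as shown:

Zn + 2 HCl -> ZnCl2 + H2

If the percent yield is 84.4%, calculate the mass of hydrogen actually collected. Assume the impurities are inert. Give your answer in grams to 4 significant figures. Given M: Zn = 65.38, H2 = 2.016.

Pure Zn available = 57.98 g × 0.743 = 43.079 g.
n(Zn) = 43.079 g / 65.38 g/mol = 0.65890 mol.
From the equation the Zn:H2 mole ratio is 1:1, so n(H2) = 0.65890 × 1/1 = 0.65890 mol.
Mass of H2 = 0.65890 mol × 2.016 g/mol = 1.3284 g.
Actual mass collected = 1.3284 g × 0.844 = 1.1211 g.

1.121 g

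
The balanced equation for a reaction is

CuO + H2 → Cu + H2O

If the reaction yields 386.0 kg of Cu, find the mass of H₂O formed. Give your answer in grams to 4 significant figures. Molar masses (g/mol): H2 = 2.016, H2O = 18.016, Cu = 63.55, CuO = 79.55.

Convert: 386.0 kg = 386000 g.
n(Cu) = 386000 g / 63.55 g/mol = 6074.0 mol.
From the equation the Cu:H2O mole ratio is 1:1, so n(H2O) = 6074.0 × 1/1 = 6074.0 mol.
Mass of H2O = 6074.0 mol × 18.016 g/mol = 109430 g.

109400 g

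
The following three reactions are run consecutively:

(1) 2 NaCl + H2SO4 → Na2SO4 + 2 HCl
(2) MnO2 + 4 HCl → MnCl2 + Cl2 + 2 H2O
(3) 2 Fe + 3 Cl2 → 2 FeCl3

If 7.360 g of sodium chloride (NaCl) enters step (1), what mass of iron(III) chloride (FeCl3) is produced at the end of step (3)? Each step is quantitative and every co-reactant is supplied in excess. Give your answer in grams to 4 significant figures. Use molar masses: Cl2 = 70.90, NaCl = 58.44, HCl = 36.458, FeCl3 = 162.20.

3.405 g

n(NaCl) = 7.360 / 58.44 = 0.12594 mol.
Reaction (1): NaCl→HCl ratio 2:2 ⇒ n(HCl) = 0.12594 mol.
Reaction (2): HCl→Cl2 ratio 4:1 ⇒ n(Cl2) = 0.031485 mol.
Reaction (3): Cl2→FeCl3 ratio 3:2 ⇒ n(FeCl3) = 0.020990 mol.
Mass of FeCl3 = 0.020990 × 162.20 = 3.4046 g.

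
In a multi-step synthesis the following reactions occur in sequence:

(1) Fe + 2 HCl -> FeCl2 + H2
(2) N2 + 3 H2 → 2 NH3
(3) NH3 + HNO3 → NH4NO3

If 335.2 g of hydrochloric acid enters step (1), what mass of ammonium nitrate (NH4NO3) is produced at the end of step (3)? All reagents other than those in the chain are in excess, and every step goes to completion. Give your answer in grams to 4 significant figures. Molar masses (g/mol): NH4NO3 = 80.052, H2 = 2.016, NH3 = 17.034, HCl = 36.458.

n(HCl) = 335.2 / 36.458 = 9.1941 mol.
Reaction (1): HCl→H2 ratio 2:1 ⇒ n(H2) = 4.5971 mol.
Reaction (2): H2→NH3 ratio 3:2 ⇒ n(NH3) = 3.0647 mol.
Reaction (3): NH3→NH4NO3 ratio 1:1 ⇒ n(NH4NO3) = 3.0647 mol.
Mass of NH4NO3 = 3.0647 × 80.052 = 245.34 g.

245.3 g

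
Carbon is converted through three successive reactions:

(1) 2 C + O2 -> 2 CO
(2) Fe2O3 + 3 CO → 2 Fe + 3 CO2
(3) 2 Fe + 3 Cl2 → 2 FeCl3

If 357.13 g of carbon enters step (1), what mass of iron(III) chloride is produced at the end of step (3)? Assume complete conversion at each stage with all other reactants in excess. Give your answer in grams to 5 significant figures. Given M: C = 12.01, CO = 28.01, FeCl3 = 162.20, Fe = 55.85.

3215.5 g

n(C) = 357.13 / 12.01 = 29.7361 mol.
Reaction (1): C→CO ratio 2:2 ⇒ n(CO) = 29.7361 mol.
Reaction (2): CO→Fe ratio 3:2 ⇒ n(Fe) = 19.8240 mol.
Reaction (3): Fe→FeCl3 ratio 2:2 ⇒ n(FeCl3) = 19.8240 mol.
Mass of FeCl3 = 19.8240 × 162.20 = 3215.46 g.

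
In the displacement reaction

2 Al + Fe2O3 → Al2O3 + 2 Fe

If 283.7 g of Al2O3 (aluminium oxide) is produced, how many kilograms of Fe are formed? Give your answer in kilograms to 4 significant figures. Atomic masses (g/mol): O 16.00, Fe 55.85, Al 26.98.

0.3108 kg

M(Al2O3) = 2(26.98) + 3(16.00) = 101.96 g/mol.
M(Fe) = 55.85 g/mol.
n(Al2O3) = 283.70 g / 101.96 g/mol = 2.7825 mol.
From the equation the Al2O3:Fe mole ratio is 1:2, so n(Fe) = 2.7825 × 2/1 = 5.5649 mol.
Mass of Fe = 5.5649 mol × 55.85 g/mol = 310.80 g.
Converting to kg: 310.80 g = 0.3108 kg.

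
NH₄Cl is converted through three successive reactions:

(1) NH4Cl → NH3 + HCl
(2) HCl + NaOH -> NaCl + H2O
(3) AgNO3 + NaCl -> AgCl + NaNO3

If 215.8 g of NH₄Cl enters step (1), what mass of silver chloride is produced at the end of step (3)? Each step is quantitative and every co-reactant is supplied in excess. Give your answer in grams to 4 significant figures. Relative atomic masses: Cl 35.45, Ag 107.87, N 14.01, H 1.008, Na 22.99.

M(NH4Cl) = 14.01 + 4(1.008) + 35.45 = 53.492 g/mol.
M(AgCl) = 107.87 + 35.45 = 143.32 g/mol.
n(NH4Cl) = 215.8 / 53.492 = 4.0342 mol.
Reaction (1): NH4Cl→HCl ratio 1:1 ⇒ n(HCl) = 4.0342 mol.
Reaction (2): HCl→NaCl ratio 1:1 ⇒ n(NaCl) = 4.0342 mol.
Reaction (3): NaCl→AgCl ratio 1:1 ⇒ n(AgCl) = 4.0342 mol.
Mass of AgCl = 4.0342 × 143.32 = 578.19 g.

578.2 g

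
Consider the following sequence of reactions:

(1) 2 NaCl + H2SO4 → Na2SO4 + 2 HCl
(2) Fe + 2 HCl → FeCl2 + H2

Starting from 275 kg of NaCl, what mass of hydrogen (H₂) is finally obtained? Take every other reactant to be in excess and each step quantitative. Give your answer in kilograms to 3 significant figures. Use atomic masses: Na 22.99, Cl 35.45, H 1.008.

4.74 kg

M(NaCl) = 22.99 + 35.45 = 58.44 g/mol.
M(H2) = 2(1.008) = 2.016 g/mol.
275 kg = 275000 g.
n(NaCl) = 275000 / 58.44 = 4706 mol.
Step 1 gives a 2:2 ratio of NaCl to HCl, so n(HCl) = 4706 mol.
In step 2 the HCl:H2 ratio is 2:1, so n(H2) = 2353 mol.
Mass of H2 = 2353 × 2.016 = 4743 g = 4.74 kg.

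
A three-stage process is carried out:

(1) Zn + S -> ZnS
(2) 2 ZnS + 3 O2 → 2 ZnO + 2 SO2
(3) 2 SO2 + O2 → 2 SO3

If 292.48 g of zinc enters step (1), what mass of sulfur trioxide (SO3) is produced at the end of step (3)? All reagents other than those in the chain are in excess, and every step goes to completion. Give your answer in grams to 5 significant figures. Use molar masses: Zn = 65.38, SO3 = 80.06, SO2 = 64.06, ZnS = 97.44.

n(Zn) = 292.48 / 65.38 = 4.47354 mol.
Reaction (1): Zn→ZnS ratio 1:1 ⇒ n(ZnS) = 4.47354 mol.
Reaction (2): ZnS→SO2 ratio 2:2 ⇒ n(SO2) = 4.47354 mol.
Reaction (3): SO2→SO3 ratio 2:2 ⇒ n(SO3) = 4.47354 mol.
Mass of SO3 = 4.47354 × 80.06 = 358.152 g.

358.15 g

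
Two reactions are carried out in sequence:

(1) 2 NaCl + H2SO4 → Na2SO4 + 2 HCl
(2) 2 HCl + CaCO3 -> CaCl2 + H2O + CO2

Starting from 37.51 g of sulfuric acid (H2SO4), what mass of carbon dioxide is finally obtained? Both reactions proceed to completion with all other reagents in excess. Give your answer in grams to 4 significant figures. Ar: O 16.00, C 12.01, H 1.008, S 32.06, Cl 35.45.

16.83 g

M(H2SO4) = 2(1.008) + 32.06 + 4(16.00) = 98.076 g/mol.
M(CO2) = 12.01 + 2(16.00) = 44.01 g/mol.
n(H2SO4) = 37.510 / 98.076 = 0.38246 mol.
Step 1 gives a 1:2 ratio of H2SO4 to HCl, so n(HCl) = 0.76492 mol.
In step 2 the HCl:CO2 ratio is 2:1, so n(CO2) = 0.38246 mol.
Mass of CO2 = 0.38246 × 44.01 = 16.832 g.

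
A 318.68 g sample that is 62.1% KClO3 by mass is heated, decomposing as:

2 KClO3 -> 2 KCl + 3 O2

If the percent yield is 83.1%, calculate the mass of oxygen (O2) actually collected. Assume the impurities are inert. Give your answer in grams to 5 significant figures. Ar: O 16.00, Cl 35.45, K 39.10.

64.413 g

Pure KClO3 available = 318.68 g × 0.621 = 197.900 g.
M(KClO3) = 39.10 + 35.45 + 3(16.00) = 122.55 g/mol.
M(O2) = 2(16.00) = 32.00 g/mol.
n(KClO3) = 197.900 g / 122.55 g/mol = 1.61485 mol.
From the equation the KClO3:O2 mole ratio is 2:3, so n(O2) = 1.61485 × 3/2 = 2.42228 mol.
Mass of O2 = 2.42228 mol × 32.00 g/mol = 77.5130 g.
Actual mass collected = 77.5130 g × 0.831 = 64.4133 g.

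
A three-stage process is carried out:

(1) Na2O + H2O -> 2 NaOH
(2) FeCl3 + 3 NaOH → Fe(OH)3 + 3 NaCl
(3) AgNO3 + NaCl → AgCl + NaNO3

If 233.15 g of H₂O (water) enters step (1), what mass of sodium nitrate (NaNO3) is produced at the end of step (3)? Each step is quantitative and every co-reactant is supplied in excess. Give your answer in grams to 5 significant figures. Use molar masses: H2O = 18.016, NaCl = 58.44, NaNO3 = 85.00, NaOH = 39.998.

2200.0 g

n(H2O) = 233.15 / 18.016 = 12.9413 mol.
Reaction (1): H2O→NaOH ratio 1:2 ⇒ n(NaOH) = 25.8825 mol.
Reaction (2): NaOH→NaCl ratio 3:3 ⇒ n(NaCl) = 25.8825 mol.
Reaction (3): NaCl→NaNO3 ratio 1:1 ⇒ n(NaNO3) = 25.8825 mol.
Mass of NaNO3 = 25.8825 × 85.00 = 2200.02 g.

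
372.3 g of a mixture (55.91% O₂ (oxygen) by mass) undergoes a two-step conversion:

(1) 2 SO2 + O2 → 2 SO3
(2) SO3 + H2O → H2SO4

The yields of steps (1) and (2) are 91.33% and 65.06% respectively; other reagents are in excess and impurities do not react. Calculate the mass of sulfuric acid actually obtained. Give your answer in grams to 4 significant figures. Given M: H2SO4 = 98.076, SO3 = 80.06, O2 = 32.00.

Pure O2 = 372.3 × 0.5591 = 208.15 g.
n(O2) = 208.15 / 32.00 = 6.5048 mol.
Step 1 (O2:SO3 = 1:2): theoretical n(SO3) = 13.010 mol; at 91.33% yield, n(SO3) = 11.882 mol.
Step 2 (SO3:H2SO4 = 1:1): theoretical n(H2SO4) = 11.882 mol, so theoretical mass = 11.882 × 98.076 = 1165.3 g.
At 65.06% yield, actual mass of H2SO4 = 1165.3 × 0.6506 = 758.15 g.

758.1 g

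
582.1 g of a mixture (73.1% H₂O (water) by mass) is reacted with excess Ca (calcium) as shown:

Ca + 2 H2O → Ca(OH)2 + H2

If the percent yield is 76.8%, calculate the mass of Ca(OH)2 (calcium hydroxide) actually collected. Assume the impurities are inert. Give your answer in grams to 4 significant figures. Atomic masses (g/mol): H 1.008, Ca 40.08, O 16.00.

672.0 g

Pure H2O available = 582.1 g × 0.731 = 425.52 g.
M(H2O) = 2(1.008) + 16.00 = 18.016 g/mol.
M(Ca(OH)2) = 40.08 + 2(16.00) + 2(1.008) = 74.096 g/mol.
n(H2O) = 425.52 g / 18.016 g/mol = 23.619 mol.
From the equation the H2O:Ca(OH)2 mole ratio is 2:1, so n(Ca(OH)2) = 23.619 × 1/2 = 11.809 mol.
Mass of Ca(OH)2 = 11.809 mol × 74.096 g/mol = 875.03 g.
Actual mass collected = 875.03 g × 0.768 = 672.02 g.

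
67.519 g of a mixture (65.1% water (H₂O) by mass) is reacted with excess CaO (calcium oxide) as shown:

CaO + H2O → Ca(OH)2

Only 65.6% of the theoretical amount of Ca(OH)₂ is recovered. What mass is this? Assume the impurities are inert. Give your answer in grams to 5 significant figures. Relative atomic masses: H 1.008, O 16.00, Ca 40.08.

118.59 g

Pure H2O available = 67.519 g × 0.651 = 43.9549 g.
M(H2O) = 2(1.008) + 16.00 = 18.016 g/mol.
M(Ca(OH)2) = 40.08 + 2(16.00) + 2(1.008) = 74.096 g/mol.
n(H2O) = 43.9549 g / 18.016 g/mol = 2.43977 mol.
From the equation the H2O:Ca(OH)2 mole ratio is 1:1, so n(Ca(OH)2) = 2.43977 × 1/1 = 2.43977 mol.
Mass of Ca(OH)2 = 2.43977 mol × 74.096 g/mol = 180.777 g.
Actual mass collected = 180.777 g × 0.656 = 118.590 g.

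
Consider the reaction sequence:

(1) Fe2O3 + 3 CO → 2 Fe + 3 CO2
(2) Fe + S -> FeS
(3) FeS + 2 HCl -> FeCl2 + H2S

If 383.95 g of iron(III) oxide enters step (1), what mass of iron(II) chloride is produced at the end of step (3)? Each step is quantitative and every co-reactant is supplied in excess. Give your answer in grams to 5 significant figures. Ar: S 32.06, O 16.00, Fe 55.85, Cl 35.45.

M(Fe2O3) = 2(55.85) + 3(16.00) = 159.70 g/mol.
M(FeCl2) = 55.85 + 2(35.45) = 126.75 g/mol.
n(Fe2O3) = 383.95 / 159.70 = 2.40420 mol.
Reaction (1): Fe2O3→Fe ratio 1:2 ⇒ n(Fe) = 4.80839 mol.
Reaction (2): Fe→FeS ratio 1:1 ⇒ n(FeS) = 4.80839 mol.
Reaction (3): FeS→FeCl2 ratio 1:1 ⇒ n(FeCl2) = 4.80839 mol.
Mass of FeCl2 = 4.80839 × 126.75 = 609.464 g.

609.46 g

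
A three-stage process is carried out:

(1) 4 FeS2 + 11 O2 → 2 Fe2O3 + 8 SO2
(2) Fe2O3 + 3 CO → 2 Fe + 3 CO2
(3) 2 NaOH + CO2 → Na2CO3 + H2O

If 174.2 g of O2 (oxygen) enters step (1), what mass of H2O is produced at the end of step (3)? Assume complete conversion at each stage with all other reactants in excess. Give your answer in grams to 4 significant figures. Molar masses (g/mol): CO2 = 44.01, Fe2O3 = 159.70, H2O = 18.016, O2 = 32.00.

53.50 g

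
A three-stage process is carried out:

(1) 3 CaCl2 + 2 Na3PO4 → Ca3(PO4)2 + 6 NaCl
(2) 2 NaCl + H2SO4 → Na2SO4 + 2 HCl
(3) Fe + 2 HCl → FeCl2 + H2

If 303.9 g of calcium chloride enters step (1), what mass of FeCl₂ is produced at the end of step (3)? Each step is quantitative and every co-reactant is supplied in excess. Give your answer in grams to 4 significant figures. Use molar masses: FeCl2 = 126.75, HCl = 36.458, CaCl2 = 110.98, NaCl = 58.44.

347.1 g

n(CaCl2) = 303.9 / 110.98 = 2.7383 mol.
Reaction (1): CaCl2→NaCl ratio 3:6 ⇒ n(NaCl) = 5.4767 mol.
Reaction (2): NaCl→HCl ratio 2:2 ⇒ n(HCl) = 5.4767 mol.
Reaction (3): HCl→FeCl2 ratio 2:1 ⇒ n(FeCl2) = 2.7383 mol.
Mass of FeCl2 = 2.7383 × 126.75 = 347.08 g.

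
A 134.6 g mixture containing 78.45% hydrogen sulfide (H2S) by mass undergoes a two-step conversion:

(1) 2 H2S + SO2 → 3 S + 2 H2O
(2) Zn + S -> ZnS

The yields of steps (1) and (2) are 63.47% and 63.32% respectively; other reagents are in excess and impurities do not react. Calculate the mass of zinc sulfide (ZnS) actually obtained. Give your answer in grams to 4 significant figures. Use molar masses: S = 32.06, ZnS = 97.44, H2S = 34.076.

Pure H2S = 134.6 × 0.7845 = 105.59 g.
n(H2S) = 105.59 / 34.076 = 3.0988 mol.
Step 1 (H2S:S = 2:3): theoretical n(S) = 4.6482 mol; at 63.47% yield, n(S) = 2.9502 mol.
Step 2 (S:ZnS = 1:1): theoretical n(ZnS) = 2.9502 mol, so theoretical mass = 2.9502 × 97.44 = 287.47 g.
At 63.32% yield, actual mass of ZnS = 287.47 × 0.6332 = 182.02 g.

182.0 g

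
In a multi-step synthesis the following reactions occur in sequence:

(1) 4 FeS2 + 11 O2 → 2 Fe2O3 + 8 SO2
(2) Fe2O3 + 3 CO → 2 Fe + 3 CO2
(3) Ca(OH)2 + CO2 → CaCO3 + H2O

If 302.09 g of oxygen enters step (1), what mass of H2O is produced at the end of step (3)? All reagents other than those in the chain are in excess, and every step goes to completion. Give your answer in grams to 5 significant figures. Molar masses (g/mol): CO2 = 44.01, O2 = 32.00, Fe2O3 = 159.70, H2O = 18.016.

n(O2) = 302.09 / 32.00 = 9.44031 mol.
Reaction (1): O2→Fe2O3 ratio 11:2 ⇒ n(Fe2O3) = 1.71642 mol.
Reaction (2): Fe2O3→CO2 ratio 1:3 ⇒ n(CO2) = 5.14926 mol.
Reaction (3): CO2→H2O ratio 1:1 ⇒ n(H2O) = 5.14926 mol.
Mass of H2O = 5.14926 × 18.016 = 92.7691 g.

92.769 g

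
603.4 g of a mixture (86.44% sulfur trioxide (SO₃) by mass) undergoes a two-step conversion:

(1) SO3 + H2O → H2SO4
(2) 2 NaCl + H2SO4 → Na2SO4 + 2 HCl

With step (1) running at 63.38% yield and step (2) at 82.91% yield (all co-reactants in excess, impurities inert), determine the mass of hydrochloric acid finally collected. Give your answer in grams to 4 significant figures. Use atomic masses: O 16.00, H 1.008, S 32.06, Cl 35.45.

Pure SO3 = 603.4 × 0.8644 = 521.58 g.
M(SO3) = 32.06 + 3(16.00) = 80.06 g/mol.
M(HCl) = 1.008 + 35.45 = 36.458 g/mol.
n(SO3) = 521.58 / 80.06 = 6.5149 mol.
Step 1 (SO3:H2SO4 = 1:1): theoretical n(H2SO4) = 6.5149 mol; at 63.38% yield, n(H2SO4) = 4.1291 mol.
Step 2 (H2SO4:HCl = 1:2): theoretical n(HCl) = 8.2582 mol, so theoretical mass = 8.2582 × 36.458 = 301.08 g.
At 82.91% yield, actual mass of HCl = 301.08 × 0.8291 = 249.62 g.

249.6 g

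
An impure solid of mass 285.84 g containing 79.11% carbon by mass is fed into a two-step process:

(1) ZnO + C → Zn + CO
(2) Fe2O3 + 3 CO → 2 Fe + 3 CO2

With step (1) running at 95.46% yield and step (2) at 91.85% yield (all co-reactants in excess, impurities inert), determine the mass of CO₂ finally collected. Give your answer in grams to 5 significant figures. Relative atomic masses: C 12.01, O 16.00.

726.55 g

Pure C = 285.84 × 0.7911 = 226.128 g.
M(C) = 12.01 g/mol.
M(CO2) = 12.01 + 2(16.00) = 44.01 g/mol.
n(C) = 226.128 / 12.01 = 18.8283 mol.
Step 1 (C:CO = 1:1): theoretical n(CO) = 18.8283 mol; at 95.46% yield, n(CO) = 17.9735 mol.
Step 2 (CO:CO2 = 3:3): theoretical n(CO2) = 17.9735 mol, so theoretical mass = 17.9735 × 44.01 = 791.014 g.
At 91.85% yield, actual mass of CO2 = 791.014 × 0.9185 = 726.546 g.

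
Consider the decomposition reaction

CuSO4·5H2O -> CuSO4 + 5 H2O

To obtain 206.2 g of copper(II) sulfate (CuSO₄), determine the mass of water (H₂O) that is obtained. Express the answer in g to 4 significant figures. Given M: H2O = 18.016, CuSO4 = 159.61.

n(CuSO4) = 206.20 g / 159.61 g/mol = 1.2919 mol.
From the equation the CuSO4:H2O mole ratio is 1:5, so n(H2O) = 1.2919 × 5/1 = 6.4595 mol.
Mass of H2O = 6.4595 mol × 18.016 g/mol = 116.37 g.

116.4 g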